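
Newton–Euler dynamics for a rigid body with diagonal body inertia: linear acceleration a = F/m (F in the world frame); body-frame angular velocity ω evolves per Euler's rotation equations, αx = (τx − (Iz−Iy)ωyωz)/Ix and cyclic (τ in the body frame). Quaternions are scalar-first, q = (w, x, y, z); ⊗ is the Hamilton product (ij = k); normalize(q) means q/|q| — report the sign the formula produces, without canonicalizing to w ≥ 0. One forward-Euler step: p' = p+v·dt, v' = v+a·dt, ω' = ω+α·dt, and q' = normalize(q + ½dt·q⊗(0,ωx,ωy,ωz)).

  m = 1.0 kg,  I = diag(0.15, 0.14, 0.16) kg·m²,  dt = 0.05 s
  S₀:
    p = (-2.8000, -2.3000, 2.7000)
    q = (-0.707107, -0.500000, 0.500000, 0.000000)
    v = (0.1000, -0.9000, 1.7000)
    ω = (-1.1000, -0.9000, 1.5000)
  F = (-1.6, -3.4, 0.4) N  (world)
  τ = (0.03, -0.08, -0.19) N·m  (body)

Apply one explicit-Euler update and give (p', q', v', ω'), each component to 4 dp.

p' = (-2.7950, -2.3450, 2.7850)
q' = (-0.7087, -0.4612, 0.5339, -0.0015)
v' = (0.0200, -1.0700, 1.7200)
ω' = (-1.0810, -0.9345, 1.4437)

linear accel F/m = (-1.6000, -3.4000, 0.4000)
p' = p + v·dt = (-2.7950, -2.3450, 2.7850)
new velocity v' = (0.0200, -1.0700, 1.7200)
α = I⁻¹(τ − ω×Iω) = (0.3800, -0.6893, -1.1256)
ω' = ω + α·dt = (-1.0810, -0.9345, 1.4437)
Hamilton product q⊗(0,ω) = (-0.1000000, 1.5278177, 1.3863963, -0.0606605)
updated quaternion q' = (-0.7087, -0.4612, 0.5339, -0.0015)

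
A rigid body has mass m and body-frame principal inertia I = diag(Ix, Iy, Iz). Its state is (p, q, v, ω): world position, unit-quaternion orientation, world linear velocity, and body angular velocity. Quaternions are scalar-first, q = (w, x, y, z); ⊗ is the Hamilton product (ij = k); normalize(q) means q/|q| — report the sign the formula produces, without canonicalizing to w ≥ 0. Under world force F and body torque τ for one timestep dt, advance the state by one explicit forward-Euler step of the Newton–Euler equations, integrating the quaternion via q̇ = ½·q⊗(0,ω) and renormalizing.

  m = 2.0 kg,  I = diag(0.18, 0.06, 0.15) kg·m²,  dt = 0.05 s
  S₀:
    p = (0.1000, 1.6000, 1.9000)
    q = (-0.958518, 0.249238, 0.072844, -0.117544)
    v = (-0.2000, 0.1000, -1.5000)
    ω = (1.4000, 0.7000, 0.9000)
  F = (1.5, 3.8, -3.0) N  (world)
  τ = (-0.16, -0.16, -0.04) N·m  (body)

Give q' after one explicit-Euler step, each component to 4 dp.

q' = (-0.9649, 0.2192, 0.0463, -0.1372)

2q̇ = q⊗(0,ω) = (-0.2941344, -1.1940848, -1.0598384, -0.7901812)
q' = normalize(q + ½dt·q⊗(0,ω)) = (-0.9649, 0.2192, 0.0463, -0.1372)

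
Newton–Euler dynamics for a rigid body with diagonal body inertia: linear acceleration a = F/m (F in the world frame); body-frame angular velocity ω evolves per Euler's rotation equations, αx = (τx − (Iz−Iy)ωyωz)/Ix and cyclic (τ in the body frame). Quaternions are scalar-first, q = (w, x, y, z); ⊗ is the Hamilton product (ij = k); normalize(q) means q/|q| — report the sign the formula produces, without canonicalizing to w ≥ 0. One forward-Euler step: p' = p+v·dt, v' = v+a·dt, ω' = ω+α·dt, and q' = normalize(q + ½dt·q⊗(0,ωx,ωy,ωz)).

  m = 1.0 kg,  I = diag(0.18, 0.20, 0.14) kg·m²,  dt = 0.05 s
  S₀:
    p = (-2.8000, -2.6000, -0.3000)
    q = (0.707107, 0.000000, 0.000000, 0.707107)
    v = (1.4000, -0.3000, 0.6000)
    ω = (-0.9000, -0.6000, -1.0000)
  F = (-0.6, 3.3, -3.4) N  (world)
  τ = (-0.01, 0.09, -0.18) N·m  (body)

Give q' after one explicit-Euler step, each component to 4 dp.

q⊗(0,ω) = (0.7071070, -0.2121321, -1.0606605, -0.7071070)
q + ½dt·q⊗(0,ω), renormalized = (0.7243, -0.0053, -0.0265, 0.6890)

q' = (0.7243, -0.0053, -0.0265, 0.6890)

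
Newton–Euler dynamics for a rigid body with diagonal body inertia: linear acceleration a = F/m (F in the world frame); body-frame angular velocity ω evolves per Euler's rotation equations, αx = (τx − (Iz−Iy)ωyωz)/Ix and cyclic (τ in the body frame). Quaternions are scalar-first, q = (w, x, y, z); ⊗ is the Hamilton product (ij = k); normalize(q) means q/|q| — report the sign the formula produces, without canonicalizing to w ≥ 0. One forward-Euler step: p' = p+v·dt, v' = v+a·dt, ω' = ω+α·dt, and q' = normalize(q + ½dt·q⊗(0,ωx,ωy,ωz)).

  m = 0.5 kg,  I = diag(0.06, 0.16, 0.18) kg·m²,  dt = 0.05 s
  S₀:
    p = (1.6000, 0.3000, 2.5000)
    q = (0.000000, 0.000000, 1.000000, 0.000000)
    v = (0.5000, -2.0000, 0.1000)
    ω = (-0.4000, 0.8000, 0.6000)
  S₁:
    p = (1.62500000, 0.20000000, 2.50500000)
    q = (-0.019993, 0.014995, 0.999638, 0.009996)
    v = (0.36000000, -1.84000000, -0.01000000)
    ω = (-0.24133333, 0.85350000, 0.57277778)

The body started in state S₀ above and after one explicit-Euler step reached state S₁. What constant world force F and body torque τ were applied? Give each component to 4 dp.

F = (-1.4000, 1.6000, -1.1000)
τ = (0.2000, 0.2000, -0.1300)

Δv = v₁−v₀ = (-0.14000000, 0.16000000, -0.11000000)
applied force F = (-1.4000, 1.6000, -1.1000)
rate change Δω = (0.15866667, 0.05350000, -0.02722222)
I·α + gyro = (0.2000, 0.2000, -0.1300)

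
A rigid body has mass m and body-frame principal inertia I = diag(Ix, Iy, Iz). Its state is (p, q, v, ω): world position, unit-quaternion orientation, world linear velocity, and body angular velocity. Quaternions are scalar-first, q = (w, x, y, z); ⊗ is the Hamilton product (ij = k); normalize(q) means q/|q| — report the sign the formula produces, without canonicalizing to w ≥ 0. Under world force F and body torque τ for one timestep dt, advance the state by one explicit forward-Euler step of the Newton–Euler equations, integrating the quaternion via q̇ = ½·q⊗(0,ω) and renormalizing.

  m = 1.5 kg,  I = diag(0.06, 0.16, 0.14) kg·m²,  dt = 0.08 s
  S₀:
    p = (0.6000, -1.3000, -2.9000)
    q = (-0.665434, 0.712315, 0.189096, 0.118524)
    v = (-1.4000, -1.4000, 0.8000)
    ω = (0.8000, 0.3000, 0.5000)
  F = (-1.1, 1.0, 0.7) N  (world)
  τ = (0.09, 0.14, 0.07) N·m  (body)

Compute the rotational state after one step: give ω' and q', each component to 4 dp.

(τ − ω×Iω)/I = (1.5500, 1.0750, 0.3286)
ω + α·dt = (0.9240, 0.3860, 0.5263)
2q̇ = q⊗(0,ω) = (-0.6858428, -0.4733564, -0.4609685, -0.2702993)
q' = normalize(q + ½dt·q⊗(0,ω)) = (-0.6923, 0.6928, 0.1705, 0.1076)

ω' = (0.9240, 0.3860, 0.5263)
q' = (-0.6923, 0.6928, 0.1705, 0.1076)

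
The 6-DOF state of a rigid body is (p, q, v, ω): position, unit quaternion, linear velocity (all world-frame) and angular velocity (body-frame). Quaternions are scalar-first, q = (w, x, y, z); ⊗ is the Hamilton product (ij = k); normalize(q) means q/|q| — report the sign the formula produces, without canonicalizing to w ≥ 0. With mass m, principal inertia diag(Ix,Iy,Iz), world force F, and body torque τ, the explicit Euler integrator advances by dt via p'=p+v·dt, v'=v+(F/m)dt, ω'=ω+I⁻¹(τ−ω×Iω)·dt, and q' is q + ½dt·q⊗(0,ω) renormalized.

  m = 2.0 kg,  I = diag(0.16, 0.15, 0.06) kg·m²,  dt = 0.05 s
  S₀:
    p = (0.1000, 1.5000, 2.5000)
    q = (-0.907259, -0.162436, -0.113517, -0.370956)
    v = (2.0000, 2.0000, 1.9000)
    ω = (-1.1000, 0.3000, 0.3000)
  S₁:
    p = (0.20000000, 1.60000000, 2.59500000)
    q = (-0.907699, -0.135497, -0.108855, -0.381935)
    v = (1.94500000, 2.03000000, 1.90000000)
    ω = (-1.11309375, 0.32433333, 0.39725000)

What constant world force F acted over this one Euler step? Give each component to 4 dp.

v₁ − v₀ = (-0.05500000, 0.03000000, 0.00000000)
F = m·Δv/dt = (-2.2000, 1.2000, 0.0000)

F = (-2.2000, 1.2000, 0.0000)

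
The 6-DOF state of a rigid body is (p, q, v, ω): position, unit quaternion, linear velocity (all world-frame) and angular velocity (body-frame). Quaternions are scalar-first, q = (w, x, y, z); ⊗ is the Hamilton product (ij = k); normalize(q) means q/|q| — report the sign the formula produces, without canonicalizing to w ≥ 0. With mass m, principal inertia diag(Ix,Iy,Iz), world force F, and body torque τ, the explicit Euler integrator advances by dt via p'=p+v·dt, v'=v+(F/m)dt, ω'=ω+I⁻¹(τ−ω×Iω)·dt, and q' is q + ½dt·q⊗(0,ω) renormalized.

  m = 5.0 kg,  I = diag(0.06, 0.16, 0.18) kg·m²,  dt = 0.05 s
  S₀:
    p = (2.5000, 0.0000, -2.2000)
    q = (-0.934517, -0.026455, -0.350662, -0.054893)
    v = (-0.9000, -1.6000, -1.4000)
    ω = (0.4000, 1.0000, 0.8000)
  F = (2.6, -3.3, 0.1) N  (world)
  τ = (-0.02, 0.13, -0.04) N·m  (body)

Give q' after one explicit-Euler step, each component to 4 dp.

2q̇ = q⊗(0,ω) = (0.4051584, -0.5994434, -0.9353102, -0.6338038)
q' = normalize(q + ½dt·q⊗(0,ω)) = (-0.9239, -0.0414, -0.3738, -0.0707)

q' = (-0.9239, -0.0414, -0.3738, -0.0707)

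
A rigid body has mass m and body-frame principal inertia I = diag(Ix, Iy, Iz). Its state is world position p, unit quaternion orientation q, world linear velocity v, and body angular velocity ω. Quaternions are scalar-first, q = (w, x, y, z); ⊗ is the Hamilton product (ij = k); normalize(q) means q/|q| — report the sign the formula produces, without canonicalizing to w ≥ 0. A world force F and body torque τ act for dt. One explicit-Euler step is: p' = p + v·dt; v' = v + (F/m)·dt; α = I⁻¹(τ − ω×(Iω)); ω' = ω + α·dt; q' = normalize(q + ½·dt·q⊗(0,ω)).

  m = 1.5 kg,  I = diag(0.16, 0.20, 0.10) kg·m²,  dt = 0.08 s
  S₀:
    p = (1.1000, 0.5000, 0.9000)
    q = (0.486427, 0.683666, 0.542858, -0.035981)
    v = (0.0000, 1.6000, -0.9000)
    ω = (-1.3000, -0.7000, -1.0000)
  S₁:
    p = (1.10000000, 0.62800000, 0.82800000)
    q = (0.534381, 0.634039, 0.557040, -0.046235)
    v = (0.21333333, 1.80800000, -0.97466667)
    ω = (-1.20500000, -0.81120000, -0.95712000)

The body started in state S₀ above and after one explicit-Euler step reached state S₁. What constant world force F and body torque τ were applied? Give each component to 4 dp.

F = (4.0000, 3.9000, -1.4000)
τ = (0.1200, -0.2000, 0.0900)

velocity change Δv = (0.21333333, 0.20800000, -0.07466667)
m·(v₁−v₀)/dt = (4.0000, 3.9000, -1.4000)
ω₁ − ω₀ = (0.09500000, -0.11120000, 0.04288000)
precession coupling = (-0.0700, 0.0780, 0.0364)
I·α + gyro = (0.1200, -0.2000, 0.0900)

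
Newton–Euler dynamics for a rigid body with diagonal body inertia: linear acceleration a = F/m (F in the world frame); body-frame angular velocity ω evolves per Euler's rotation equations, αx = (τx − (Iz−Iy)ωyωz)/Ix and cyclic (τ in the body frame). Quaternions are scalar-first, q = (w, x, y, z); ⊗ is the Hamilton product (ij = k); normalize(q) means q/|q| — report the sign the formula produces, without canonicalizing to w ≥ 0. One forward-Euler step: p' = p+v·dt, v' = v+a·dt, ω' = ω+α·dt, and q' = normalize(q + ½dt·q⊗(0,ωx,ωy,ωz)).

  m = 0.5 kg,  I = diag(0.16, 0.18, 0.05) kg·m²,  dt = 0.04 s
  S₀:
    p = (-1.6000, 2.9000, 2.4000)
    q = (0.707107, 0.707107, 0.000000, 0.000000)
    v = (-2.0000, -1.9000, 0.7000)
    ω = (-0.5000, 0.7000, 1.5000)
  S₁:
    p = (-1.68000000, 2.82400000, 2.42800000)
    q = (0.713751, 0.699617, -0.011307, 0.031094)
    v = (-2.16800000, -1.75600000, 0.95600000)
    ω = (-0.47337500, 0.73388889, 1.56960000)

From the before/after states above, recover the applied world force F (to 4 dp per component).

Δv = v₁−v₀ = (-0.16800000, 0.14400000, 0.25600000)
applied force F = (-2.1000, 1.8000, 3.2000)

F = (-2.1000, 1.8000, 3.2000)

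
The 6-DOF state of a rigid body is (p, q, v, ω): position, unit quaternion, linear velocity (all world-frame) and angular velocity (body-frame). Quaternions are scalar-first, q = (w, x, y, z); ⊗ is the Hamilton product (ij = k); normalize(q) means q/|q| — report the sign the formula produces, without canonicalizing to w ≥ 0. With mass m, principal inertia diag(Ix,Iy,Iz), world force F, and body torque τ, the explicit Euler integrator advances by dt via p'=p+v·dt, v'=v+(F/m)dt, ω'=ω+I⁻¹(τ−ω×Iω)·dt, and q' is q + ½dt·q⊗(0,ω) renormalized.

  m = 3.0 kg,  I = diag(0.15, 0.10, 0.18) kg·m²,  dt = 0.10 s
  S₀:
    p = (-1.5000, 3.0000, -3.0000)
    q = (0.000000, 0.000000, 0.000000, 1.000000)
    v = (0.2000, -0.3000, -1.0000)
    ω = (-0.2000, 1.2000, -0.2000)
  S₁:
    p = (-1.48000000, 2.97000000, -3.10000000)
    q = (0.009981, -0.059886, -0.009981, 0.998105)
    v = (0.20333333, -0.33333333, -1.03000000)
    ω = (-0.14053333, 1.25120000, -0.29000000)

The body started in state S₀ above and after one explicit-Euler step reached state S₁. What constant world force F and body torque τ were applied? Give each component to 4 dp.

F = (0.1000, -1.0000, -0.9000)
τ = (0.0700, 0.0500, -0.1500)

Δω = ω₁−ω₀ = (0.05946667, 0.05120000, -0.09000000)
gyro term ω₀×Iω₀ = (-0.0192, -0.0012, 0.0120)
I·α + gyro = (0.0700, 0.0500, -0.1500)
Δv = v₁−v₀ = (0.00333333, -0.03333333, -0.03000000)
applied force F = (0.1000, -1.0000, -0.9000)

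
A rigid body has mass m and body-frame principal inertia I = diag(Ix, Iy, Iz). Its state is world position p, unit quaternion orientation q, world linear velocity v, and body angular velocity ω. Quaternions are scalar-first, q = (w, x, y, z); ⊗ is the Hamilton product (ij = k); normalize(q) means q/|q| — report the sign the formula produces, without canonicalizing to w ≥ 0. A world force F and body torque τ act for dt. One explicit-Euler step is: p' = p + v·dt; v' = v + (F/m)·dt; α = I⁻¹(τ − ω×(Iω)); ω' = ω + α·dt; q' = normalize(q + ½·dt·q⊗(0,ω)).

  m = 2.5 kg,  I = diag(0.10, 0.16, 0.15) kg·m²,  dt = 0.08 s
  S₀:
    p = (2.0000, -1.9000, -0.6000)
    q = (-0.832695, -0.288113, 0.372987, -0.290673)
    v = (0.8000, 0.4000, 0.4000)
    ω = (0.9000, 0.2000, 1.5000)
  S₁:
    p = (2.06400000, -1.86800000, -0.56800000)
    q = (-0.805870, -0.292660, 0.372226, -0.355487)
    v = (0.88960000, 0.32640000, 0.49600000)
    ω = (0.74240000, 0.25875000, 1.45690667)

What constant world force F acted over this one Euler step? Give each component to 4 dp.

F = (2.8000, -2.3000, 3.0000)

v₁ − v₀ = (0.08960000, -0.07360000, 0.09600000)
m·(v₁−v₀)/dt = (2.8000, -2.3000, 3.0000)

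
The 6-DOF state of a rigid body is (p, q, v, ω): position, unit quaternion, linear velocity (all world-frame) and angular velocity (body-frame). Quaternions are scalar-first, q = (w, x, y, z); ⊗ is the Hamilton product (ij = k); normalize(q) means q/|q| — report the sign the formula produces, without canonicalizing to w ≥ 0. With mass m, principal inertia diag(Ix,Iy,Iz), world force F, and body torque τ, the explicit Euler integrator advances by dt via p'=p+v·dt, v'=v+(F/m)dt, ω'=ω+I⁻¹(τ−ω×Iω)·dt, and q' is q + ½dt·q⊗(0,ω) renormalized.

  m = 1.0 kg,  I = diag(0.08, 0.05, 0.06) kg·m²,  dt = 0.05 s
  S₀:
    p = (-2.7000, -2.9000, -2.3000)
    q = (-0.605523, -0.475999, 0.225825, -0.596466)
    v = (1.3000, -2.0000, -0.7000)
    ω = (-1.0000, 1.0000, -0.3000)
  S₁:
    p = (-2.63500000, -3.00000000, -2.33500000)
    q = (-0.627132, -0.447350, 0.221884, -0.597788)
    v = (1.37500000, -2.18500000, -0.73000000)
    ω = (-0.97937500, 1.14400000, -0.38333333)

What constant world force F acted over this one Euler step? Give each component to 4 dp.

F = (1.5000, -3.7000, -0.6000)

Δv = v₁−v₀ = (0.07500000, -0.18500000, -0.03000000)
applied force F = (1.5000, -3.7000, -0.6000)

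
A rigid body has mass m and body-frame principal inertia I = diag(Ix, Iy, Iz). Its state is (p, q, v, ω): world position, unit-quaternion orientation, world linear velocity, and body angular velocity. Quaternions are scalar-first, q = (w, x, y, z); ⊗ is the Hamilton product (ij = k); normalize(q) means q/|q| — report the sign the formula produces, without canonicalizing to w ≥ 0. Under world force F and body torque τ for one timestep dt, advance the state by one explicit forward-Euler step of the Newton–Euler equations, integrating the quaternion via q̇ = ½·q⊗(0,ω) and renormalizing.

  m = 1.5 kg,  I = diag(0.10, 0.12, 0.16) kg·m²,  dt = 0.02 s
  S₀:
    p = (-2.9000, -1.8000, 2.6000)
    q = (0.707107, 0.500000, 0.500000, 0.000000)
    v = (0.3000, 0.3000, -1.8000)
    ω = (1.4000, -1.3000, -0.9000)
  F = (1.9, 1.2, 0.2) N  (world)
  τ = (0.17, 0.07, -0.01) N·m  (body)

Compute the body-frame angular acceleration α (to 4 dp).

gyro term ω×Iω = (0.0468, 0.0756, -0.0364)
α = I⁻¹(τ − ω×Iω) = (1.2320, -0.0467, 0.1650)

α = (1.2320, -0.0467, 0.1650)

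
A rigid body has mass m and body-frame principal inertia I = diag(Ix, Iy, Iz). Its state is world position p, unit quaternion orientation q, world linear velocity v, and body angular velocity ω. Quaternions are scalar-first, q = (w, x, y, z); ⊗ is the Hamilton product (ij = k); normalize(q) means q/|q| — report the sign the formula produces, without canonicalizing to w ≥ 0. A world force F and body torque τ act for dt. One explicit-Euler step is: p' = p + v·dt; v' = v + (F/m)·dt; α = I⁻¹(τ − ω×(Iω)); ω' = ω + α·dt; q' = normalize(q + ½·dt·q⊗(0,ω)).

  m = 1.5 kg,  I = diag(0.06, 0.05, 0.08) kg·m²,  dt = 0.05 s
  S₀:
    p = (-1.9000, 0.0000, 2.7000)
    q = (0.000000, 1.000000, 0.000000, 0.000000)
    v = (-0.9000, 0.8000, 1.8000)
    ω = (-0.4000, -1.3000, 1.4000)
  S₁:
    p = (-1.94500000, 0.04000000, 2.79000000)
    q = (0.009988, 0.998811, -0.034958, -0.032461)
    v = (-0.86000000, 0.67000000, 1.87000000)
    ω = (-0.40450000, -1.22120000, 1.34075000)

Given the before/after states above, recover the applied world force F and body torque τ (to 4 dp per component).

Δω = ω₁−ω₀ = (-0.00450000, 0.07880000, -0.05925000)
applied torque τ = (-0.0600, 0.0900, -0.1000)
velocity change Δv = (0.04000000, -0.13000000, 0.07000000)
m·(v₁−v₀)/dt = (1.2000, -3.9000, 2.1000)

F = (1.2000, -3.9000, 2.1000)
τ = (-0.0600, 0.0900, -0.1000)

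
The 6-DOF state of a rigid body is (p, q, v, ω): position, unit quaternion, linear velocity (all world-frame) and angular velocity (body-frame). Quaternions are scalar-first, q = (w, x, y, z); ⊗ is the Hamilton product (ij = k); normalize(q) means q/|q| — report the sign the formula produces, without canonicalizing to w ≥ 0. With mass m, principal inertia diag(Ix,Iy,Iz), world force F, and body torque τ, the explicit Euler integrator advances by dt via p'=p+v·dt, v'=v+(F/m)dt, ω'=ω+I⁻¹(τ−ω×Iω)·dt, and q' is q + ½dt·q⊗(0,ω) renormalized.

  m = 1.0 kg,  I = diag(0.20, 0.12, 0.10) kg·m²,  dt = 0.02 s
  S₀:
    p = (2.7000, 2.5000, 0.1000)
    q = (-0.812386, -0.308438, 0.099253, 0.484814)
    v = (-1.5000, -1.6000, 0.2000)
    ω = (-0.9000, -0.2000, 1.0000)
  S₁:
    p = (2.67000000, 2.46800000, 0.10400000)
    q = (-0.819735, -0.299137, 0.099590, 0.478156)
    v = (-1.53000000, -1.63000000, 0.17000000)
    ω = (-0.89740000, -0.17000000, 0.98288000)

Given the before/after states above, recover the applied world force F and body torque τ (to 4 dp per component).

rate change Δω = (0.00260000, 0.03000000, -0.01712000)
precession coupling = (0.0040, -0.0900, -0.0144)
τ = I·(Δω/dt) + ω₀×(Iω₀) = (0.0300, 0.0900, -0.1000)
Δv = v₁−v₀ = (-0.03000000, -0.03000000, -0.03000000)
applied force F = (-1.5000, -1.5000, -1.5000)

F = (-1.5000, -1.5000, -1.5000)
τ = (0.0300, 0.0900, -0.1000)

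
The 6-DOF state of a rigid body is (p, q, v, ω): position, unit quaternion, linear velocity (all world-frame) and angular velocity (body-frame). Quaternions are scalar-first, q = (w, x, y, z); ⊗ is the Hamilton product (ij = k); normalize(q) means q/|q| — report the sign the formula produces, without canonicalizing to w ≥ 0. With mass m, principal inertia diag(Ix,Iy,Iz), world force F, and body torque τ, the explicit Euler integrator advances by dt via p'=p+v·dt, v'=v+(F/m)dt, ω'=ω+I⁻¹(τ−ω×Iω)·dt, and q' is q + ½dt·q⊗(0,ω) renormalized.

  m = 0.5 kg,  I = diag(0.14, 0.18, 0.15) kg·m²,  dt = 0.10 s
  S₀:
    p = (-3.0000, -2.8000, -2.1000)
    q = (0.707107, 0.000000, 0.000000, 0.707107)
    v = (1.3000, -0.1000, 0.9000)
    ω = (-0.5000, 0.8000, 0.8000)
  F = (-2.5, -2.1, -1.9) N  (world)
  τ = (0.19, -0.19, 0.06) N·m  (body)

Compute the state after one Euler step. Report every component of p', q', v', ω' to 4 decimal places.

a = F/m = (-5.0000, -4.2000, -3.8000)
p + v·dt = (-2.8700, -2.8100, -2.0100)
v' = v + a·dt = (0.8000, -0.5200, 0.5200)
precession coupling ω×(Iω) = (-0.0192, 0.0040, -0.0160)
α = I⁻¹(τ − ω×Iω) = (1.4943, -1.0778, 0.5067)
new body rate ω' = (-0.3506, 0.6922, 0.8507)
Hamilton product q⊗(0,ω) = (-0.5656856, -0.9192391, 0.2121321, 0.5656856)
q' = normalize(q + ½dt·q⊗(0,ω)) = (0.6775, -0.0459, 0.0106, 0.7340)

p' = (-2.8700, -2.8100, -2.0100)
q' = (0.6775, -0.0459, 0.0106, 0.7340)
v' = (0.8000, -0.5200, 0.5200)
ω' = (-0.3506, 0.6922, 0.8507)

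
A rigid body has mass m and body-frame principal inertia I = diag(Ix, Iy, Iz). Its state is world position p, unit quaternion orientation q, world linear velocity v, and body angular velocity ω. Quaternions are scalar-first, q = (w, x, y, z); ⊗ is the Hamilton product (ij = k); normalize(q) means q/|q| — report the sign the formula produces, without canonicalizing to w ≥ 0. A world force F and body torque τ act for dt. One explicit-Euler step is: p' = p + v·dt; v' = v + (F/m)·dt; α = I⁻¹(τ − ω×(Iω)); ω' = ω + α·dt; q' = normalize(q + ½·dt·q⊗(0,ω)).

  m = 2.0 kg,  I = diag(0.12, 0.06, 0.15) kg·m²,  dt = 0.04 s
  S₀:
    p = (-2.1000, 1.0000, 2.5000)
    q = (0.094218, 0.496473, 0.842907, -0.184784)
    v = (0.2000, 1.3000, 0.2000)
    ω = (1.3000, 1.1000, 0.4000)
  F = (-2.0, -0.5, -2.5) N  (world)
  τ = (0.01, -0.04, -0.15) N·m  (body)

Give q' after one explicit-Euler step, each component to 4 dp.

2q̇ = q⊗(0,ω) = (-1.4986990, 0.6629086, -0.3351686, -0.5119716)
q + ½dt·q⊗(0,ω), renormalized = (0.0642, 0.5094, 0.8357, -0.1949)

q' = (0.0642, 0.5094, 0.8357, -0.1949)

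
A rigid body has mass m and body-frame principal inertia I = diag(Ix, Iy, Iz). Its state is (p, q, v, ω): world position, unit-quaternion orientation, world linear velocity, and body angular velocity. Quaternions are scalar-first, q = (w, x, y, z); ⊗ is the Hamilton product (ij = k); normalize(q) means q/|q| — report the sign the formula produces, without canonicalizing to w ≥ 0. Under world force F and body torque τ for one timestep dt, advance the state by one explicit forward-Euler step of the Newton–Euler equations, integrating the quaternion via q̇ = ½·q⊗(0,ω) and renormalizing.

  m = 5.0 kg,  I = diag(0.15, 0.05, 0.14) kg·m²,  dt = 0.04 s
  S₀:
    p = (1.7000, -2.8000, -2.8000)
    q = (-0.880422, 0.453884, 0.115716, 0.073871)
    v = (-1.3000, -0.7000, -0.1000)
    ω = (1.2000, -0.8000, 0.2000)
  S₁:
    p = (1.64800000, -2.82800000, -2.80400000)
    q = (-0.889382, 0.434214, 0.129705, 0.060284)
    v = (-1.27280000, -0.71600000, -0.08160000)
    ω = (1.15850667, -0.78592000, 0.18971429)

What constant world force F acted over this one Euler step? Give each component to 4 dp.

Δv = v₁−v₀ = (0.02720000, -0.01600000, 0.01840000)
m·(v₁−v₀)/dt = (3.4000, -2.0000, 2.3000)

F = (3.4000, -2.0000, 2.3000)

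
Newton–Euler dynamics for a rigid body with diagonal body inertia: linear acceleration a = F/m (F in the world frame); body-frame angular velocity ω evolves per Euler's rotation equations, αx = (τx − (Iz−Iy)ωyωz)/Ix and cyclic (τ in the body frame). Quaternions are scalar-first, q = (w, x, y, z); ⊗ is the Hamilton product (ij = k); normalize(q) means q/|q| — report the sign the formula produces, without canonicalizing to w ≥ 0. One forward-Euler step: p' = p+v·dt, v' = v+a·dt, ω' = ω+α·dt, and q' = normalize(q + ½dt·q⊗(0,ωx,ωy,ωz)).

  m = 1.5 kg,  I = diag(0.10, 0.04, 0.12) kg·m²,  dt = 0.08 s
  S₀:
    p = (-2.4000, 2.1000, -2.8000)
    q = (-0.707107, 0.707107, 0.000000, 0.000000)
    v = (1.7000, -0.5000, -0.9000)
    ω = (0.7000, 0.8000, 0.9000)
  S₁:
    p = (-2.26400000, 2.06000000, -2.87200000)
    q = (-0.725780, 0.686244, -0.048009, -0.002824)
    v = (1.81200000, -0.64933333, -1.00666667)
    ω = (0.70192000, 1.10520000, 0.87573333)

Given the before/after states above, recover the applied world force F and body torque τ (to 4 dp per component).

Δv = v₁−v₀ = (0.11200000, -0.14933333, -0.10666667)
applied force F = (2.1000, -2.8000, -2.0000)
ω₁ − ω₀ = (0.00192000, 0.30520000, -0.02426667)
gyro term ω₀×Iω₀ = (0.0576, -0.0126, -0.0336)
τ = I·(Δω/dt) + ω₀×(Iω₀) = (0.0600, 0.1400, -0.0700)

F = (2.1000, -2.8000, -2.0000)
τ = (0.0600, 0.1400, -0.0700)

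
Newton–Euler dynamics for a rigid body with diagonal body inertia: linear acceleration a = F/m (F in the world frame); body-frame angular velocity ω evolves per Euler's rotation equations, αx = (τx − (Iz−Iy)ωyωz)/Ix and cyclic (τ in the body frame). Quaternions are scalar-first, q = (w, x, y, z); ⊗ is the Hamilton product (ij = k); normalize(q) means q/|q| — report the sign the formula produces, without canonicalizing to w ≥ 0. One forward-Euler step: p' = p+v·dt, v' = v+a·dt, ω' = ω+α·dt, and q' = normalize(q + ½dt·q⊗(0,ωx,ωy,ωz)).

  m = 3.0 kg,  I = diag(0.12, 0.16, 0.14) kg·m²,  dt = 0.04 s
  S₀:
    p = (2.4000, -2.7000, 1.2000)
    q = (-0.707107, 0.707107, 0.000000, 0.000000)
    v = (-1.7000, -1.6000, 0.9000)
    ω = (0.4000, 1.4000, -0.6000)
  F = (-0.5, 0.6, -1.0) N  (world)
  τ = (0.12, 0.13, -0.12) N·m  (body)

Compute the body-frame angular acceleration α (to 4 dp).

α = (0.8600, 0.7825, -1.0171)

ω×(Iω) gyroscopic = (0.0168, 0.0048, 0.0224)
α = I⁻¹(τ − ω×Iω) = (0.8600, 0.7825, -1.0171)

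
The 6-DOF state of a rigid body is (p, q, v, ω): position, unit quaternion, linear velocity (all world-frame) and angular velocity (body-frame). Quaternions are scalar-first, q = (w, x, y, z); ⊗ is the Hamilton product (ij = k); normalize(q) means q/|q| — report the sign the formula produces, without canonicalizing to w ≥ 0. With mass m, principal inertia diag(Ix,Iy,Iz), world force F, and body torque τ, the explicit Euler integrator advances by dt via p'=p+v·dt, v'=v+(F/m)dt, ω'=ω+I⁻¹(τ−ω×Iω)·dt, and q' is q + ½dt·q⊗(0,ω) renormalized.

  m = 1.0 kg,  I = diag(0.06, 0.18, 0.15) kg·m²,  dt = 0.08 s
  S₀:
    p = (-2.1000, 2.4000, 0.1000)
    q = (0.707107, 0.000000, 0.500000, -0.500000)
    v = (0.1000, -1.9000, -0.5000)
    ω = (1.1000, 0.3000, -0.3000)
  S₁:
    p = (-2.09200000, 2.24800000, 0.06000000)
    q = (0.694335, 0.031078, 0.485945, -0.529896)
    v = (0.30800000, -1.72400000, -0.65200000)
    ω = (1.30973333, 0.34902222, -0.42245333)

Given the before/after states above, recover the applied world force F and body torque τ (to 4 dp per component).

F = (2.6000, 2.2000, -1.9000)
τ = (0.1600, 0.1400, -0.1900)

velocity change Δv = (0.20800000, 0.17600000, -0.15200000)
applied force F = (2.6000, 2.2000, -1.9000)
ω₁ − ω₀ = (0.20973333, 0.04902222, -0.12245333)
ω₀×(Iω₀) = (0.0027, 0.0297, 0.0396)
I·α + gyro = (0.1600, 0.1400, -0.1900)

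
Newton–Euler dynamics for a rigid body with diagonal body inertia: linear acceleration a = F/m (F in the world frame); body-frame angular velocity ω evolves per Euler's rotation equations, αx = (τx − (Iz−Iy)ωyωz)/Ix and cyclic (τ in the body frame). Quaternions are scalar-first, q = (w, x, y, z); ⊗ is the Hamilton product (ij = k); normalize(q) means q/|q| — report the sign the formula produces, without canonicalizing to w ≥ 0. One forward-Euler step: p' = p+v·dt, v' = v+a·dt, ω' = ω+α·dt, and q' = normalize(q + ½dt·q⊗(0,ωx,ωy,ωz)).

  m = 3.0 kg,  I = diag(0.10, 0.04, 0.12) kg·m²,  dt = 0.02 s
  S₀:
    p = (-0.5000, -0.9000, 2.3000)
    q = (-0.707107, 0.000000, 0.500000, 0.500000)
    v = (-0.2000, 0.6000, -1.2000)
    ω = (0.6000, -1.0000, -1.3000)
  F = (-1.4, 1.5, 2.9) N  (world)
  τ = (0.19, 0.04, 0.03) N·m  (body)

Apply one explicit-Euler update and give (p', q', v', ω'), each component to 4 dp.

p' = (-0.5040, -0.8880, 2.2760)
q' = (-0.6955, -0.0057, 0.5100, 0.5061)
v' = (-0.2093, 0.6100, -1.1807)
ω' = (0.6172, -0.9878, -1.3010)

a = (-0.4667, 0.5000, 0.9667)
p' = p + v·dt = (-0.5040, -0.8880, 2.2760)
v + (F/m)dt = (-0.2093, 0.6100, -1.1807)
ω×(Iω) gyroscopic = (0.1040, 0.0156, 0.0360)
α = I⁻¹(τ − ω×Iω) = (0.8600, 0.6100, -0.0500)
ω + α·dt = (0.6172, -0.9878, -1.3010)
2q̇ = q⊗(0,ω) = (1.1500000, -0.5742642, 1.0071070, 0.6192391)
q' = normalize(q + ½dt·q⊗(0,ω)) = (-0.6955, -0.0057, 0.5100, 0.5061)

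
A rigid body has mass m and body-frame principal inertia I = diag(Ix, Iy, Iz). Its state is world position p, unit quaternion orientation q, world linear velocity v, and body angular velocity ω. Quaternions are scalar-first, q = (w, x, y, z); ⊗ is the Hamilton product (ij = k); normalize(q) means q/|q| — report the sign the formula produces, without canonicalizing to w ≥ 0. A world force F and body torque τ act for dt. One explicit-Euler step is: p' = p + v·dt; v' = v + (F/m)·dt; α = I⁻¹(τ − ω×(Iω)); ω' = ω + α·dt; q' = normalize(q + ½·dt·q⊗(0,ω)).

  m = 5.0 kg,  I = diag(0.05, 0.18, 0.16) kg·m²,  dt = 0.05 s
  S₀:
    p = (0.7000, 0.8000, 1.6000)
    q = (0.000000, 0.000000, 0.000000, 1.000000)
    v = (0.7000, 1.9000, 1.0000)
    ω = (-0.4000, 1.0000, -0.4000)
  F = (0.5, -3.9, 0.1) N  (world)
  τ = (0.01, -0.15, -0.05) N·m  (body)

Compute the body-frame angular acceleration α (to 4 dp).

α = (0.0400, -0.7356, 0.0125)

ω×(Iω) gyroscopic = (0.0080, -0.0176, -0.0520)
(τ − ω×Iω)/I = (0.0400, -0.7356, 0.0125)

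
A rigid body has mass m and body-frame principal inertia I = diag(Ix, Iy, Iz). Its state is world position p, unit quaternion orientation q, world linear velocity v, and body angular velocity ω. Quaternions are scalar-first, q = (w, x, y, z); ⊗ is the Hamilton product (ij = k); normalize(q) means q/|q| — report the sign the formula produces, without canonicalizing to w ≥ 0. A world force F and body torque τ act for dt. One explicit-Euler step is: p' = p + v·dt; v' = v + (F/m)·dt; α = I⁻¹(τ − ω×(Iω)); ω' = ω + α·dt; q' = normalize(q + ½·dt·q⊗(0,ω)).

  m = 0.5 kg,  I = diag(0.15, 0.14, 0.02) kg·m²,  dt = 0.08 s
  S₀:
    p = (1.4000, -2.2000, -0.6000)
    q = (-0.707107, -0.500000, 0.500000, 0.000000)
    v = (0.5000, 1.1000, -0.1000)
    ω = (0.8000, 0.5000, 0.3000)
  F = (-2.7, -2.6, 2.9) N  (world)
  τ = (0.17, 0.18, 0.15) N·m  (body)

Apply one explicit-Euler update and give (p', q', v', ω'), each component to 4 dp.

α = I⁻¹(τ − ω×Iω) = (1.2533, 1.0629, 7.7000)
new body rate ω' = (0.9003, 0.5850, 0.9160)
Hamilton product q⊗(0,ω) = (0.1500000, -0.4156856, -0.2035535, -0.8621321)
updated quaternion q' = (-0.7006, -0.5162, 0.4915, -0.0345)
p + v·dt = (1.4400, -2.1120, -0.6080)
v' = v + a·dt = (0.0680, 0.6840, 0.3640)

p' = (1.4400, -2.1120, -0.6080)
q' = (-0.7006, -0.5162, 0.4915, -0.0345)
v' = (0.0680, 0.6840, 0.3640)
ω' = (0.9003, 0.5850, 0.9160)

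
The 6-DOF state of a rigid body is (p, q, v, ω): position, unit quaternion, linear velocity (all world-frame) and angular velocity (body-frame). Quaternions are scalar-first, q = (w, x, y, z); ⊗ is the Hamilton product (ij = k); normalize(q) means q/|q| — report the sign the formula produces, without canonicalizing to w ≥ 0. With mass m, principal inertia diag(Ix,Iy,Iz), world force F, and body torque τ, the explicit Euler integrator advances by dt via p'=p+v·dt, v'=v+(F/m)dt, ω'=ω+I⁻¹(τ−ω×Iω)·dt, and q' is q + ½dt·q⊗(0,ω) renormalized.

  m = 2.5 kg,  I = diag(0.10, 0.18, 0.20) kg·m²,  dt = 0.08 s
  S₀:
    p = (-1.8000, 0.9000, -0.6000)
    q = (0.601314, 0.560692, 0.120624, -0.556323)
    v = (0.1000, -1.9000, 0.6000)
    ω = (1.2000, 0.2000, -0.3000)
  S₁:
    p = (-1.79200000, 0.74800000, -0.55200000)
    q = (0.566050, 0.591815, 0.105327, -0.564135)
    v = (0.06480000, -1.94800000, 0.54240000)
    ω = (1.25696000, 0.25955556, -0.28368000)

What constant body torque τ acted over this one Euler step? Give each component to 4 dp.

τ = (0.0700, 0.1700, 0.0600)

ω₁ − ω₀ = (0.05696000, 0.05955556, 0.01632000)
precession coupling = (-0.0012, 0.0360, 0.0192)
τ = I·(Δω/dt) + ω₀×(Iω₀) = (0.0700, 0.1700, 0.0600)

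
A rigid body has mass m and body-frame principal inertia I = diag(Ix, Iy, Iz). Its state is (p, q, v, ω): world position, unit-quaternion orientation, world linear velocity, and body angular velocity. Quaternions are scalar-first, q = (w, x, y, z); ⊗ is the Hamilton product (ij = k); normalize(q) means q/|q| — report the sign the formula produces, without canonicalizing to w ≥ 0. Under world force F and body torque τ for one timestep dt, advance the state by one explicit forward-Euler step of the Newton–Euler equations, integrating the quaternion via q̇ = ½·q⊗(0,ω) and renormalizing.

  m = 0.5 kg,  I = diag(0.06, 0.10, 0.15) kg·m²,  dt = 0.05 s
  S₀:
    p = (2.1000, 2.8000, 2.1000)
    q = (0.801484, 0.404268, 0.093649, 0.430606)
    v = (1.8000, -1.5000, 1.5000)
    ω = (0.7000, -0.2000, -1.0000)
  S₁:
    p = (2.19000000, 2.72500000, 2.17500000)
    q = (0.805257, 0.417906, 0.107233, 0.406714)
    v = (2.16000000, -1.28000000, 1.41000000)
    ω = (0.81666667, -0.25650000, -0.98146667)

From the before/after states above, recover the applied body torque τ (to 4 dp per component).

ω₁ − ω₀ = (0.11666667, -0.05650000, 0.01853333)
I·α + gyro = (0.1500, -0.0500, 0.0500)

τ = (0.1500, -0.0500, 0.0500)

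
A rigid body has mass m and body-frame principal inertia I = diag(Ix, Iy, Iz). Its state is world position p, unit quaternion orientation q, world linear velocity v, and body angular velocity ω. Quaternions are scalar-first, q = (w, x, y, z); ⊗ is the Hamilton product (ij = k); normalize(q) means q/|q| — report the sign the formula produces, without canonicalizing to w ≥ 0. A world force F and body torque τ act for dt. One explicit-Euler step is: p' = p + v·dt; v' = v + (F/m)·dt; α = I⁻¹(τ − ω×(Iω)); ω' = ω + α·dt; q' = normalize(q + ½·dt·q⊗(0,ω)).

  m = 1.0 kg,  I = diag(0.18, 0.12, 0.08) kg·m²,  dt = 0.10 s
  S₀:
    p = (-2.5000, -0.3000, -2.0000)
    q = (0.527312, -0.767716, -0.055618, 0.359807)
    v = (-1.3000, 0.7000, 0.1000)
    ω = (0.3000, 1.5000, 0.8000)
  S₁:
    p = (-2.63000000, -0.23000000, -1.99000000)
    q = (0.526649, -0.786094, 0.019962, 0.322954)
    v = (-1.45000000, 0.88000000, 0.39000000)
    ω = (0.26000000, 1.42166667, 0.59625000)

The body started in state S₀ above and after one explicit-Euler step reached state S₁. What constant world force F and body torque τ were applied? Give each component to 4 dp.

ω₁ − ω₀ = (-0.04000000, -0.07833333, -0.20375000)
τ = I·(Δω/dt) + ω₀×(Iω₀) = (-0.1200, -0.0700, -0.1900)
v₁ − v₀ = (-0.15000000, 0.18000000, 0.29000000)
applied force F = (-1.5000, 1.8000, 2.9000)

F = (-1.5000, 1.8000, 2.9000)
τ = (-0.1200, -0.0700, -0.1900)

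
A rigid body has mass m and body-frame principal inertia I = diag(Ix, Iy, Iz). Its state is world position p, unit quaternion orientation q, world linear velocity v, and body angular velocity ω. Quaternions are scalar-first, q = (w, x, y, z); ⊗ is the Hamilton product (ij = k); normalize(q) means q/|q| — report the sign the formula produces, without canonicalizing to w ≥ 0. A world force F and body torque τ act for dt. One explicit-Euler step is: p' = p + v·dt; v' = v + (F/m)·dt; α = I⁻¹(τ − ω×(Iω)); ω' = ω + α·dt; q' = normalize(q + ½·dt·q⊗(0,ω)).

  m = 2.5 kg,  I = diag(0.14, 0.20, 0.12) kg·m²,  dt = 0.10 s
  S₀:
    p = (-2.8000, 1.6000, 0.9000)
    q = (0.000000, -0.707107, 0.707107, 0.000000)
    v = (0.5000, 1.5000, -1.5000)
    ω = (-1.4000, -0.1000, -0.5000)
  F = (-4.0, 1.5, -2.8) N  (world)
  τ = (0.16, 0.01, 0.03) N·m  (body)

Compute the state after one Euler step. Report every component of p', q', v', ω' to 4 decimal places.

ω×(Iω) gyroscopic = (-0.0040, 0.0140, 0.0084)
α = I⁻¹(τ − ω×Iω) = (1.1714, -0.0200, 0.1800)
ω' = ω + α·dt = (-1.2829, -0.1020, -0.4820)
Hamilton product q⊗(0,ω) = (-0.9192391, -0.3535535, -0.3535535, 1.0606605)
updated quaternion q' = (-0.0458, -0.7228, 0.6875, 0.0529)
p' = p + v·dt = (-2.7500, 1.7500, 0.7500)
v + (F/m)dt = (0.3400, 1.5600, -1.6120)

p' = (-2.7500, 1.7500, 0.7500)
q' = (-0.0458, -0.7228, 0.6875, 0.0529)
v' = (0.3400, 1.5600, -1.6120)
ω' = (-1.2829, -0.1020, -0.4820)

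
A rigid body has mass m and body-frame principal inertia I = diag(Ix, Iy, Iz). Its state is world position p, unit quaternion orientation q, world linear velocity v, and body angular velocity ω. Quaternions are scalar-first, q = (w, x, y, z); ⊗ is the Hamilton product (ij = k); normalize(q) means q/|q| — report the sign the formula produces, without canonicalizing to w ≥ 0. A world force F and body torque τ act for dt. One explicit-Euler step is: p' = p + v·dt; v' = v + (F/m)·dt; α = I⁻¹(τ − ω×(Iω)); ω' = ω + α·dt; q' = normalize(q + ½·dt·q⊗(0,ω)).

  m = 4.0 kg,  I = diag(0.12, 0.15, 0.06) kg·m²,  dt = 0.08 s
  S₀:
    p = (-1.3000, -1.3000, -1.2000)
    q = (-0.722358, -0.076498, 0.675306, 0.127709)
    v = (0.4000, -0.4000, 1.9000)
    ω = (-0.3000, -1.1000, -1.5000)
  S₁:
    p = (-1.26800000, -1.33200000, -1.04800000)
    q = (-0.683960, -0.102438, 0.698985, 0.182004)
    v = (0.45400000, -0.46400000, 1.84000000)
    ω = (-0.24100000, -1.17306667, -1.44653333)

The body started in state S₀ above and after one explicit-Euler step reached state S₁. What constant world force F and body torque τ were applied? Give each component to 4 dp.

v₁ − v₀ = (0.05400000, -0.06400000, -0.06000000)
applied force F = (2.7000, -3.2000, -3.0000)
rate change Δω = (0.05900000, -0.07306667, 0.05346667)
τ = I·(Δω/dt) + ω₀×(Iω₀) = (-0.0600, -0.1100, 0.0500)

F = (2.7000, -3.2000, -3.0000)
τ = (-0.0600, -0.1100, 0.0500)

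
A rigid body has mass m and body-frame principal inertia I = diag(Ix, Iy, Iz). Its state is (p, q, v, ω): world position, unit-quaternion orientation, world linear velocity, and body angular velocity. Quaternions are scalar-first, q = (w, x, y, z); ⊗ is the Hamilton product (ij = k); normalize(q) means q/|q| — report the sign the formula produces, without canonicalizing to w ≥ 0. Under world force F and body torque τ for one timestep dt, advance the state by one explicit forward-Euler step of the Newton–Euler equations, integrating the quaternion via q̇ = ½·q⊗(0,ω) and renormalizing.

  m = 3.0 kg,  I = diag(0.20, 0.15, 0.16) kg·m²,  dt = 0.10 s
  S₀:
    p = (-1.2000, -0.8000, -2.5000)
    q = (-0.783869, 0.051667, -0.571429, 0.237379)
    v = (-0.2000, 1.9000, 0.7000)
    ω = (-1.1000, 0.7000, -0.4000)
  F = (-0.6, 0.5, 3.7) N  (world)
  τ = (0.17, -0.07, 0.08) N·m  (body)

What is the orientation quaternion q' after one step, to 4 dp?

2q̇ = q⊗(0,ω) = (0.5517856, 0.9246622, -0.7891584, -0.2788574)
updated quaternion q' = (-0.7545, 0.0977, -0.6095, 0.2229)

q' = (-0.7545, 0.0977, -0.6095, 0.2229)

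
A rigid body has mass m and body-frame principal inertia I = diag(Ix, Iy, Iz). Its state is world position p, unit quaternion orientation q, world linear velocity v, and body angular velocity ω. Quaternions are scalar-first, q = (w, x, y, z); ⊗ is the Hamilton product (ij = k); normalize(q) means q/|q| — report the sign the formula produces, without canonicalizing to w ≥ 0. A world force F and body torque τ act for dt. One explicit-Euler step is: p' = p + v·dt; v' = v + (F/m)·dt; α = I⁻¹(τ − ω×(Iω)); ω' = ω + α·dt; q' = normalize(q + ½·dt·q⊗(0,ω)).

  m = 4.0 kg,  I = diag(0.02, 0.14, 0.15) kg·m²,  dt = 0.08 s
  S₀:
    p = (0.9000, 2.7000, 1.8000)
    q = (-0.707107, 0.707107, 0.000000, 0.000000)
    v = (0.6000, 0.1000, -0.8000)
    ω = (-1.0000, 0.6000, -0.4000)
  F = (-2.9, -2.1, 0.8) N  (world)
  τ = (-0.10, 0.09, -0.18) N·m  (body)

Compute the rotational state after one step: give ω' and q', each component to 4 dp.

ω' = (-1.3904, 0.6811, -0.4576)
q' = (-0.6780, 0.7345, -0.0056, 0.0282)

(τ − ω×Iω)/I = (-4.8800, 1.0143, -0.7200)
ω' = ω + α·dt = (-1.3904, 0.6811, -0.4576)
2q̇ = q⊗(0,ω) = (0.7071070, 0.7071070, -0.1414214, 0.7071070)
q' = normalize(q + ½dt·q⊗(0,ω)) = (-0.6780, 0.7345, -0.0056, 0.0282)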